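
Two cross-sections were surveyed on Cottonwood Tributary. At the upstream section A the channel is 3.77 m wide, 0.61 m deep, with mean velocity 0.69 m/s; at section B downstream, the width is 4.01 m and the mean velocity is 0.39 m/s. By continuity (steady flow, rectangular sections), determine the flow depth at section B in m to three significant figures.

Q = A₁V₁ = (3.77×0.61) × 0.69 = 1.587 m³/s
d₂ = Q/(b₂ V₂) = 1.587/(4.01×0.39) = 1.015 m

1.01 m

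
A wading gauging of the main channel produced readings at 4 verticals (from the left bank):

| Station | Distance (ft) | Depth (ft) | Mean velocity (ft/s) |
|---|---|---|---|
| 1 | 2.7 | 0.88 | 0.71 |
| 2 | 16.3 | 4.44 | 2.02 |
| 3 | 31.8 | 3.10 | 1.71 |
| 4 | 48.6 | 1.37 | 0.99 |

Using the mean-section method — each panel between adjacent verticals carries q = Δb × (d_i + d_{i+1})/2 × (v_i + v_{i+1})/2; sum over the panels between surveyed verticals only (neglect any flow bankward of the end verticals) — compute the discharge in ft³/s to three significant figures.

Panel 1-2: Δb = 13.6 ft, d̄ = (0.88+4.44)/2 = 2.66, v̄ = (0.71+2.02)/2 = 1.365 → q = 13.6×2.66×1.365 = 49.38 ft³/s
Panel 2-3: Δb = 15.5 ft, d̄ = (4.44+3.10)/2 = 3.77, v̄ = (2.02+1.71)/2 = 1.865 → q = 15.5×3.77×1.865 = 109.0 ft³/s
Panel 3-4: Δb = 16.8 ft, d̄ = (3.10+1.37)/2 = 2.235, v̄ = (1.71+0.99)/2 = 1.35 → q = 16.8×2.235×1.35 = 50.69 ft³/s
Q = Σ q = 209.1 ft³/s

209 ft³/s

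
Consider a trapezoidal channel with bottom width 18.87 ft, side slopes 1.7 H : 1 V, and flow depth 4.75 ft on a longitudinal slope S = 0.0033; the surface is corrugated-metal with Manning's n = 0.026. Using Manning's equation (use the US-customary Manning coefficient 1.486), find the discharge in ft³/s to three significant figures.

951 ft³/s

A = (b + z·y)·y = (18.87 + 1.7×4.75)×4.75 = 128.0 ft²
P = b + 2y√(1+z²) = 18.87 + 2×4.75×√(1+1.7²) = 37.61 ft
R = A/P = 128.0/37.61 = 3.403 ft
Q = (1.486/n)·A·R^(2/3)·S^(1/2) = (1.486/0.026) × 128.0 × 3.403^(2/3) × 0.0033^(1/2) = 950.8 ft³/s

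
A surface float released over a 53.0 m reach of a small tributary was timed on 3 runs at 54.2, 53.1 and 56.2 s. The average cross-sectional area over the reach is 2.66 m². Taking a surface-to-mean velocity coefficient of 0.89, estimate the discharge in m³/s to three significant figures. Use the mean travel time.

2.30 m³/s

t̄ = (54.2 + 53.1 + 56.2) / 3 = 54.5 s
v_surface = L / t̄ = 53.0 / 54.5 = 0.9725 m/s
v_mean = 0.89 × 0.9725 = 0.8655 m/s
Q = A × v_mean = 2.66 × 0.8655 = 2.302 m³/s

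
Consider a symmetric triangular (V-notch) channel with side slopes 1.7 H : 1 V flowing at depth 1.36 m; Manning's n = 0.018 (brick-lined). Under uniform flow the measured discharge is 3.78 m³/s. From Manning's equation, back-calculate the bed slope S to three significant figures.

0.000955

A = z·y² = 1.7×1.36² = 3.144 m²
P = 2y√(1+z²) = 2×1.36×√(1+1.7²) = 5.365 m
R = A/P = 3.144/5.365 = 0.5861 m
S = (Q·n / (1·A·R^(2/3)))² = (3.78×0.018 / (1×3.144×0.7004))² = 0.0009546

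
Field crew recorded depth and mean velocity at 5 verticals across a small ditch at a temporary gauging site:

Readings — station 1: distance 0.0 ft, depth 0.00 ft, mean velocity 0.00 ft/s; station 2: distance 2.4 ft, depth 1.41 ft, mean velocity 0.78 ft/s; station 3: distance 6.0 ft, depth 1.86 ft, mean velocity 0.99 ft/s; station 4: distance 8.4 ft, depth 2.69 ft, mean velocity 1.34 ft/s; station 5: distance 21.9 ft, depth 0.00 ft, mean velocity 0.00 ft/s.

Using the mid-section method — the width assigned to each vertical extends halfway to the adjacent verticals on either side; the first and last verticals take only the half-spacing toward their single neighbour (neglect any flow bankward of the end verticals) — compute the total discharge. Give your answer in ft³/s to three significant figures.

37.5 ft³/s

w_2 = (6.0 − 0.0)/2 = 3 ft; q_2 = 0.78 × 1.41 × 3 = 3.299 ft³/s
w_3 = (8.4 − 2.4)/2 = 3 ft; q_3 = 0.99 × 1.86 × 3 = 5.524 ft³/s
w_4 = (21.9 − 6.0)/2 = 7.95 ft; q_4 = 1.34 × 2.69 × 7.95 = 28.66 ft³/s
Stations 1, 5 contribute zero (depth or velocity is 0).
Q = Σ qᵢ = 37.48 ft³/s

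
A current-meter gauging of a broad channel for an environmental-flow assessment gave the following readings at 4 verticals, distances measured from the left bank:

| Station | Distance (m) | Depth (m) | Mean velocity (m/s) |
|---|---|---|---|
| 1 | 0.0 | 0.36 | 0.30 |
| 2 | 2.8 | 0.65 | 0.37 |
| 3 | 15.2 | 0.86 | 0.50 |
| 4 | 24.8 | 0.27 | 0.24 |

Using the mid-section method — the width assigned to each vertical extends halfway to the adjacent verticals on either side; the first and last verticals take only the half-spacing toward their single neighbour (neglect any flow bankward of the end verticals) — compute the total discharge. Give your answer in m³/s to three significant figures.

w_1 = (2.8 − 0.0)/2 = 1.4 m; q_1 = 0.30 × 0.36 × 1.4 = 0.1512 m³/s
w_2 = (15.2 − 0.0)/2 = 7.6 m; q_2 = 0.37 × 0.65 × 7.6 = 1.828 m³/s
w_3 = (24.8 − 2.8)/2 = 11 m; q_3 = 0.50 × 0.86 × 11 = 4.730 m³/s
w_4 = (24.8 − 15.2)/2 = 4.8 m; q_4 = 0.24 × 0.27 × 4.8 = 0.3110 m³/s
Q = Σ qᵢ = 7.020 m³/s

7.02 m³/s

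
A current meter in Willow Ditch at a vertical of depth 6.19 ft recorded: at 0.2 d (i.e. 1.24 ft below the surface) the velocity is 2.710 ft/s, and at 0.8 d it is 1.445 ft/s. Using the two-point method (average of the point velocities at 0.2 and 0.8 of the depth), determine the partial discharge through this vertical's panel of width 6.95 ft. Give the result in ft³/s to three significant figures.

v̄ = (2.710 + 1.445) / 2 = 2.078 ft/s
q = v̄ × d × w = 2.078 × 6.19 × 6.95 = 89.38 ft³/s

89.4 ft³/s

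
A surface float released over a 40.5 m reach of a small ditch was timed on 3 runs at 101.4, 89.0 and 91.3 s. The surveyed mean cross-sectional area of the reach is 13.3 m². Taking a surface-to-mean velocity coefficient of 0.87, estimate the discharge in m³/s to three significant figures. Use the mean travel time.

4.99 m³/s

t̄ = (101.4 + 89.0 + 91.3) / 3 = 93.9 s
v_surface = L / t̄ = 40.5 / 93.9 = 0.4313 m/s
v_mean = 0.87 × 0.4313 = 0.3752 m/s
Q = A × v_mean = 13.3 × 0.3752 = 4.991 m³/s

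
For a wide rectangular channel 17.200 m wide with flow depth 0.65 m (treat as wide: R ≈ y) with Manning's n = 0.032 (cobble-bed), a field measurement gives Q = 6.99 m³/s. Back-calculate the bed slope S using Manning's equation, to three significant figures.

0.000711

A = b·y = 17.200 × 0.65 = 11.18 m²
Wide channel: R ≈ y = 0.65 m
S = (Q·n / (1·A·R^(2/3)))² = (6.99×0.032 / (1×11.18×0.7504))² = 0.0007109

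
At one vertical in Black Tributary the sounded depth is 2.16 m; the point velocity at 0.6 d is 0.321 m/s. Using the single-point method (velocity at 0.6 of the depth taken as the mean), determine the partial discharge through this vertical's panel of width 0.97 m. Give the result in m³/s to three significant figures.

v̄ = v₀.₆ = 0.321 m/s
q = v̄ × d × w = 0.3210 × 2.16 × 0.97 = 0.6726 m³/s

0.673 m³/s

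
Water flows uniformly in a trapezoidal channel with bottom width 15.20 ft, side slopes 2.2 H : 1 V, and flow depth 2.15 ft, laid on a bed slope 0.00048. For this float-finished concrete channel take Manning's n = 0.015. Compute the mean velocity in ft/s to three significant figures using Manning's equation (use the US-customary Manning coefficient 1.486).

A = (b + z·y)·y = (15.20 + 2.2×2.15)×2.15 = 42.85 ft²
P = b + 2y√(1+z²) = 15.20 + 2×2.15×√(1+2.2²) = 25.59 ft
R = A/P = 42.85/25.59 = 1.674 ft
Q = (1.486/n)·A·R^(2/3)·S^(1/2) = (1.486/0.015) × 42.85 × 1.674^(2/3) × 0.00048^(1/2) = 131.1 ft³/s
V = Q/A = 131.1/42.85 = 3.060 ft/s

3.06 ft/s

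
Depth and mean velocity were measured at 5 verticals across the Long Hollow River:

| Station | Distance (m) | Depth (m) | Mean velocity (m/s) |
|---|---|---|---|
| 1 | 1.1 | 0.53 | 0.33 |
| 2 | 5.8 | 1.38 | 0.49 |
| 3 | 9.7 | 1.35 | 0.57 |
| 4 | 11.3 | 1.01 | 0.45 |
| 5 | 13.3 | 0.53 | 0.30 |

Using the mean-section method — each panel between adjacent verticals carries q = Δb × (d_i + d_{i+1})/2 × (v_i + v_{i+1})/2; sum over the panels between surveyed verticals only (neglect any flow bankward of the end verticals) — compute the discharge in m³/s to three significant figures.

Panel 1-2: Δb = 4.7 m, d̄ = (0.53+1.38)/2 = 0.955, v̄ = (0.33+0.49)/2 = 0.41 → q = 4.7×0.955×0.41 = 1.840 m³/s
Panel 2-3: Δb = 3.9 m, d̄ = (1.38+1.35)/2 = 1.365, v̄ = (0.49+0.57)/2 = 0.53 → q = 3.9×1.365×0.53 = 2.821 m³/s
Panel 3-4: Δb = 1.6 m, d̄ = (1.35+1.01)/2 = 1.18, v̄ = (0.57+0.45)/2 = 0.51 → q = 1.6×1.18×0.51 = 0.9629 m³/s
Panel 4-5: Δb = 2 m, d̄ = (1.01+0.53)/2 = 0.77, v̄ = (0.45+0.30)/2 = 0.375 → q = 2×0.77×0.375 = 0.5775 m³/s
Q = Σ q = 6.202 m³/s

6.20 m³/s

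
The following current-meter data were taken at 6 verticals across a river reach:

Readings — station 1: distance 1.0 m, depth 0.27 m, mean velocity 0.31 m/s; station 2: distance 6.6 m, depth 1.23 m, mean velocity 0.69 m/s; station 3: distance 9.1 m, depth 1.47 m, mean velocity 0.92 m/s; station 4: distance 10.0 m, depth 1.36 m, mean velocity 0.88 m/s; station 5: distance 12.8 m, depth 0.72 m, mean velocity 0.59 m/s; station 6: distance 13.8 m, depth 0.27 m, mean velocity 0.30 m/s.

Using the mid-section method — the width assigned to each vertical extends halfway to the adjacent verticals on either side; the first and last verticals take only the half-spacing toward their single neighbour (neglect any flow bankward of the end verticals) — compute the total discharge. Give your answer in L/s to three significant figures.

9030 L/s

w_1 = (6.6 − 1.0)/2 = 2.8 m; q_1 = 0.31 × 0.27 × 2.8 = 0.2344 m³/s
w_2 = (9.1 − 1.0)/2 = 4.05 m; q_2 = 0.69 × 1.23 × 4.05 = 3.437 m³/s
w_3 = (10.0 − 6.6)/2 = 1.7 m; q_3 = 0.92 × 1.47 × 1.7 = 2.299 m³/s
w_4 = (12.8 − 9.1)/2 = 1.85 m; q_4 = 0.88 × 1.36 × 1.85 = 2.214 m³/s
w_5 = (13.8 − 10.0)/2 = 1.9 m; q_5 = 0.59 × 0.72 × 1.9 = 0.8071 m³/s
w_6 = (13.8 − 12.8)/2 = 0.5 m; q_6 = 0.30 × 0.27 × 0.5 = 0.04050 m³/s
Q = Σ qᵢ = 9.032 m³/s
= 9.032 × 1000 = 9032 L/s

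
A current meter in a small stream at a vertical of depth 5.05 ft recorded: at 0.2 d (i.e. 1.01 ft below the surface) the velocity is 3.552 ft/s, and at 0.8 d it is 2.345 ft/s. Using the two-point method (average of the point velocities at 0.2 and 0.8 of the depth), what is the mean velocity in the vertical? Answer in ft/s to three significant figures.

v̄ = (3.552 + 2.345) / 2 = 2.949 ft/s

2.95 ft/s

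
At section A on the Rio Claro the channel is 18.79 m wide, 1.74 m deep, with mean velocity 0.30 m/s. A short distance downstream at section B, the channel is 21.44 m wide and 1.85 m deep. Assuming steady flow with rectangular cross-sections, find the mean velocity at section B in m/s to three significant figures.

Q = A₁V₁ = (18.79×1.74) × 0.30 = 9.808 m³/s
A₂ = 21.44 × 1.85 = 39.66 m²
V₂ = Q/A₂ = 9.808/39.66 = 0.2473 m/s

0.247 m/s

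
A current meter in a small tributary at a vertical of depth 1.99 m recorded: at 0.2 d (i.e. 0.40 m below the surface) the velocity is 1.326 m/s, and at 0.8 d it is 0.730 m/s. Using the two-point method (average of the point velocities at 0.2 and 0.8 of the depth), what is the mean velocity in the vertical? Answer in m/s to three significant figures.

1.03 m/s

v̄ = (1.326 + 0.730) / 2 = 1.028 m/s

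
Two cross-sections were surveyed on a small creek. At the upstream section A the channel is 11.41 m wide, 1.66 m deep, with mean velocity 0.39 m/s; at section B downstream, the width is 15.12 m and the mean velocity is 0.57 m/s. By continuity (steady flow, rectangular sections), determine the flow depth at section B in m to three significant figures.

0.857 m

Q = A₁V₁ = (11.41×1.66) × 0.39 = 7.387 m³/s
d₂ = Q/(b₂ V₂) = 7.387/(15.12×0.57) = 0.8571 m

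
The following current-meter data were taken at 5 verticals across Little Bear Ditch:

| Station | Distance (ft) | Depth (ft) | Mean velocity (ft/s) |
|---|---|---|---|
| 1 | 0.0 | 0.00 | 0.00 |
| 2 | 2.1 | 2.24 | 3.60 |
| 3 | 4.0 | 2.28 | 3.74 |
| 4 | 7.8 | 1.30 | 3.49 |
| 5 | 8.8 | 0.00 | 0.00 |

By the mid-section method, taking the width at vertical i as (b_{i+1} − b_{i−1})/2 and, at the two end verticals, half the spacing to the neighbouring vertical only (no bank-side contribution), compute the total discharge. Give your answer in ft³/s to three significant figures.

51.3 ft³/s

w_2 = (4.0 − 0.0)/2 = 2 ft; q_2 = 3.60 × 2.24 × 2 = 16.13 ft³/s
w_3 = (7.8 − 2.1)/2 = 2.85 ft; q_3 = 3.74 × 2.28 × 2.85 = 24.30 ft³/s
w_4 = (8.8 − 4.0)/2 = 2.4 ft; q_4 = 3.49 × 1.30 × 2.4 = 10.89 ft³/s
Stations 1, 5 contribute zero (depth or velocity is 0).
Q = Σ qᵢ = 51.32 ft³/s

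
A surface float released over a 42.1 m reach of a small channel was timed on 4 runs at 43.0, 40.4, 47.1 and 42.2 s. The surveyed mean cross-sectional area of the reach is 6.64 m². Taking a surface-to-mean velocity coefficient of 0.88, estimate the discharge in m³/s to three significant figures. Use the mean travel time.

t̄ = (43.0 + 40.4 + 47.1 + 42.2) / 4 = 43.175 s
v_surface = L / t̄ = 42.1 / 43.175 = 0.9751 m/s
v_mean = 0.88 × 0.9751 = 0.8581 m/s
Q = A × v_mean = 6.64 × 0.8581 = 5.698 m³/s

5.70 m³/s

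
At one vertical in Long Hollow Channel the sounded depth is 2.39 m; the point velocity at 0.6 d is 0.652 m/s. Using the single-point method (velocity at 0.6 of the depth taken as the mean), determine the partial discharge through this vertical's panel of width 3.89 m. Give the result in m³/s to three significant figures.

v̄ = v₀.₆ = 0.652 m/s
q = v̄ × d × w = 0.6520 × 2.39 × 3.89 = 6.062 m³/s

6.06 m³/s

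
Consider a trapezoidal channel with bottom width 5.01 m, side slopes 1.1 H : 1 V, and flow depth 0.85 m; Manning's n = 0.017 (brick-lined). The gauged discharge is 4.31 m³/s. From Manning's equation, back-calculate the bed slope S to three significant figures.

0.000358

A = (b + z·y)·y = (5.01 + 1.1×0.85)×0.85 = 5.053 m²
P = b + 2y√(1+z²) = 5.01 + 2×0.85×√(1+1.1²) = 7.537 m
R = A/P = 5.053/7.537 = 0.6704 m
S = (Q·n / (1·A·R^(2/3)))² = (4.31×0.017 / (1×5.053×0.7660))² = 0.0003583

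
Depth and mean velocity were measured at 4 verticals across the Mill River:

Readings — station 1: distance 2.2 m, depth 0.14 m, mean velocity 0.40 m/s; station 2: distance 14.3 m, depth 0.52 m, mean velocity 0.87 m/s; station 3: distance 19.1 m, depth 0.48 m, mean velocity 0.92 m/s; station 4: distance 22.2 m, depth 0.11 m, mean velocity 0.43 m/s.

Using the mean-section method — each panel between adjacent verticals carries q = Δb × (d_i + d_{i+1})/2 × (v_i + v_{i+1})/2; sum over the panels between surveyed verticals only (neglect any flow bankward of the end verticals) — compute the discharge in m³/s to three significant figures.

5.30 m³/s

Panel 1-2: Δb = 12.1 m, d̄ = (0.14+0.52)/2 = 0.33, v̄ = (0.40+0.87)/2 = 0.635 → q = 12.1×0.33×0.635 = 2.536 m³/s
Panel 2-3: Δb = 4.8 m, d̄ = (0.52+0.48)/2 = 0.5, v̄ = (0.87+0.92)/2 = 0.895 → q = 4.8×0.5×0.895 = 2.148 m³/s
Panel 3-4: Δb = 3.1 m, d̄ = (0.48+0.11)/2 = 0.295, v̄ = (0.92+0.43)/2 = 0.675 → q = 3.1×0.295×0.675 = 0.6173 m³/s
Q = Σ q = 5.301 m³/s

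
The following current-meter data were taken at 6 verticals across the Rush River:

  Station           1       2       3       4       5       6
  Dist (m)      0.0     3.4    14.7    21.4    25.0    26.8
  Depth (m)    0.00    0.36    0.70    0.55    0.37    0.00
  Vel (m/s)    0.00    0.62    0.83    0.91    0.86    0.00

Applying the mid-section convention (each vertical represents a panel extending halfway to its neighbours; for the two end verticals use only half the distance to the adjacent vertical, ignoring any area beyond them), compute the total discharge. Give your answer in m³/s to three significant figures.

10.3 m³/s

w_2 = (14.7 − 0.0)/2 = 7.35 m; q_2 = 0.62 × 0.36 × 7.35 = 1.641 m³/s
w_3 = (21.4 − 3.4)/2 = 9 m; q_3 = 0.83 × 0.70 × 9 = 5.229 m³/s
w_4 = (25.0 − 14.7)/2 = 5.15 m; q_4 = 0.91 × 0.55 × 5.15 = 2.578 m³/s
w_5 = (26.8 − 21.4)/2 = 2.7 m; q_5 = 0.86 × 0.37 × 2.7 = 0.8591 m³/s
Stations 1, 6 contribute zero (depth or velocity is 0).
Q = Σ qᵢ = 10.31 m³/s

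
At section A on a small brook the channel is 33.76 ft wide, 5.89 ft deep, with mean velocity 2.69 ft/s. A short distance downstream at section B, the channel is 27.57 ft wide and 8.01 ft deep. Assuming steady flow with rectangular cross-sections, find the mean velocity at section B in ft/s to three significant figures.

2.42 ft/s

Q = A₁V₁ = (33.76×5.89) × 2.69 = 534.9 ft³/s
A₂ = 27.57 × 8.01 = 220.8 ft²
V₂ = Q/A₂ = 534.9/220.8 = 2.422 ft/s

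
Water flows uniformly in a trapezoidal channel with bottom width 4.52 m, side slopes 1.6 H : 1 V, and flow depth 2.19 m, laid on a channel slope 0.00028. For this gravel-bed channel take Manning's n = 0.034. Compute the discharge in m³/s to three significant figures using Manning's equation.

10.7 m³/s

A = (b + z·y)·y = (4.52 + 1.6×2.19)×2.19 = 17.57 m²
P = b + 2y√(1+z²) = 4.52 + 2×2.19×√(1+1.6²) = 12.78 m
R = A/P = 17.57/12.78 = 1.375 m
Q = (1/n)·A·R^(2/3)·S^(1/2) = (1/0.034) × 17.57 × 1.375^(2/3) × 0.00028^(1/2) = 10.69 m³/s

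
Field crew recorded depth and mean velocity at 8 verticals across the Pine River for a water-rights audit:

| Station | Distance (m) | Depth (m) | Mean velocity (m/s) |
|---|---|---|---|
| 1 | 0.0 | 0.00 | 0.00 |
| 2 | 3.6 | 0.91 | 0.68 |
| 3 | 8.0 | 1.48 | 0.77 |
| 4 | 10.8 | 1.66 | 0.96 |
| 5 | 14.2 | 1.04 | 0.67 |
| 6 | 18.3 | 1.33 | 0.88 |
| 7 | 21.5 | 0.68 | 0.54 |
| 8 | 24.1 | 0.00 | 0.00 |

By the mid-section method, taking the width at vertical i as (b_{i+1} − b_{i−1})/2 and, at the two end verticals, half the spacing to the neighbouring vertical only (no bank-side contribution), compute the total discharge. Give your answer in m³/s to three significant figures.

19.5 m³/s

w_2 = (8.0 − 0.0)/2 = 4 m; q_2 = 0.68 × 0.91 × 4 = 2.475 m³/s
w_3 = (10.8 − 3.6)/2 = 3.6 m; q_3 = 0.77 × 1.48 × 3.6 = 4.103 m³/s
w_4 = (14.2 − 8.0)/2 = 3.1 m; q_4 = 0.96 × 1.66 × 3.1 = 4.940 m³/s
w_5 = (18.3 − 10.8)/2 = 3.75 m; q_5 = 0.67 × 1.04 × 3.75 = 2.613 m³/s
w_6 = (21.5 − 14.2)/2 = 3.65 m; q_6 = 0.88 × 1.33 × 3.65 = 4.272 m³/s
w_7 = (24.1 − 18.3)/2 = 2.9 m; q_7 = 0.54 × 0.68 × 2.9 = 1.065 m³/s
Stations 1, 8 contribute zero (depth or velocity is 0).
Q = Σ qᵢ = 19.47 m³/s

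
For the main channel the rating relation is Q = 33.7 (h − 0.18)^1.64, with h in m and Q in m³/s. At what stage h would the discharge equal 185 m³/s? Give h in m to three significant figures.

3.00 m

h − h₀ = (Q/C)^(1/b) = (185/33.7)^(1/1.64) = 2.824 m
h = 0.18 + 2.824 = 3.004 m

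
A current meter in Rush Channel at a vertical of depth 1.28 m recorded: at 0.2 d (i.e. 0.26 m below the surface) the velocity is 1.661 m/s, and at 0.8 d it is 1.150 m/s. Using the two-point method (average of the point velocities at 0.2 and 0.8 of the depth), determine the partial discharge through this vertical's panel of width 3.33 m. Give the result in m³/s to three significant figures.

v̄ = (1.661 + 1.150) / 2 = 1.406 m/s
q = v̄ × d × w = 1.406 × 1.28 × 3.33 = 5.991 m³/s

5.99 m³/s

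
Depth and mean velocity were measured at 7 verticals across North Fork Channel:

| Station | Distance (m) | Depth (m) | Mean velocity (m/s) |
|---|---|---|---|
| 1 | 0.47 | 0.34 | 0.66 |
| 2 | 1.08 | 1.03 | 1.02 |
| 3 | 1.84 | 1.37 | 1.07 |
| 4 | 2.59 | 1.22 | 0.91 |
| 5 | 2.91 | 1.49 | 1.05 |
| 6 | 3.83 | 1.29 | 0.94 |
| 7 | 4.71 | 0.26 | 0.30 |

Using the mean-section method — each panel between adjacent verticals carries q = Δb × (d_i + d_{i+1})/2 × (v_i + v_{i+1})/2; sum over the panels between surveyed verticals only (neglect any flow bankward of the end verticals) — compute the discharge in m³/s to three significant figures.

4.39 m³/s

Panel 1-2: Δb = 0.61 m, d̄ = (0.34+1.03)/2 = 0.685, v̄ = (0.66+1.02)/2 = 0.84 → q = 0.61×0.685×0.84 = 0.3510 m³/s
Panel 2-3: Δb = 0.76 m, d̄ = (1.03+1.37)/2 = 1.2, v̄ = (1.02+1.07)/2 = 1.045 → q = 0.76×1.2×1.045 = 0.9530 m³/s
Panel 3-4: Δb = 0.75 m, d̄ = (1.37+1.22)/2 = 1.295, v̄ = (1.07+0.91)/2 = 0.99 → q = 0.75×1.295×0.99 = 0.9615 m³/s
Panel 4-5: Δb = 0.32 m, d̄ = (1.22+1.49)/2 = 1.355, v̄ = (0.91+1.05)/2 = 0.98 → q = 0.32×1.355×0.98 = 0.4249 m³/s
Panel 5-6: Δb = 0.92 m, d̄ = (1.49+1.29)/2 = 1.39, v̄ = (1.05+0.94)/2 = 0.995 → q = 0.92×1.39×0.995 = 1.272 m³/s
Panel 6-7: Δb = 0.88 m, d̄ = (1.29+0.26)/2 = 0.775, v̄ = (0.94+0.30)/2 = 0.62 → q = 0.88×0.775×0.62 = 0.4228 m³/s
Q = Σ q = 4.386 m³/s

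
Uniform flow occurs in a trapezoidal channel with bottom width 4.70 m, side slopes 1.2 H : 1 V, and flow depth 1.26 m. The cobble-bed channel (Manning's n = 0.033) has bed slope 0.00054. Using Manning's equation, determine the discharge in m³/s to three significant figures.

A = (b + z·y)·y = (4.70 + 1.2×1.26)×1.26 = 7.827 m²
P = b + 2y√(1+z²) = 4.70 + 2×1.26×√(1+1.2²) = 8.636 m
R = A/P = 7.827/8.636 = 0.9063 m
Q = (1/n)·A·R^(2/3)·S^(1/2) = (1/0.033) × 7.827 × 0.9063^(2/3) × 0.00054^(1/2) = 5.162 m³/s

5.16 m³/s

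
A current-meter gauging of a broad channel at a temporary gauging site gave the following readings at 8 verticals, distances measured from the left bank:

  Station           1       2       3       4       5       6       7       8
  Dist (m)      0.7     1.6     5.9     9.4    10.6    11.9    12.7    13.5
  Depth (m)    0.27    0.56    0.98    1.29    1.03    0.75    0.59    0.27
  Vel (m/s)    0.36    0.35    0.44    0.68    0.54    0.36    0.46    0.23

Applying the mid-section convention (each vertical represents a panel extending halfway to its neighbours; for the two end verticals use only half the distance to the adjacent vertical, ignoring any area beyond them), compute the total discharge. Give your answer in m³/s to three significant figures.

w_1 = (1.6 − 0.7)/2 = 0.45 m; q_1 = 0.36 × 0.27 × 0.45 = 0.04374 m³/s
w_2 = (5.9 − 0.7)/2 = 2.6 m; q_2 = 0.35 × 0.56 × 2.6 = 0.5096 m³/s
w_3 = (9.4 − 1.6)/2 = 3.9 m; q_3 = 0.44 × 0.98 × 3.9 = 1.682 m³/s
w_4 = (10.6 − 5.9)/2 = 2.35 m; q_4 = 0.68 × 1.29 × 2.35 = 2.061 m³/s
w_5 = (11.9 − 9.4)/2 = 1.25 m; q_5 = 0.54 × 1.03 × 1.25 = 0.6953 m³/s
w_6 = (12.7 − 10.6)/2 = 1.05 m; q_6 = 0.36 × 0.75 × 1.05 = 0.2835 m³/s
w_7 = (13.5 − 11.9)/2 = 0.8 m; q_7 = 0.46 × 0.59 × 0.8 = 0.2171 m³/s
w_8 = (13.5 − 12.7)/2 = 0.4 m; q_8 = 0.23 × 0.27 × 0.4 = 0.02484 m³/s
Q = Σ qᵢ = 5.517 m³/s

5.52 m³/s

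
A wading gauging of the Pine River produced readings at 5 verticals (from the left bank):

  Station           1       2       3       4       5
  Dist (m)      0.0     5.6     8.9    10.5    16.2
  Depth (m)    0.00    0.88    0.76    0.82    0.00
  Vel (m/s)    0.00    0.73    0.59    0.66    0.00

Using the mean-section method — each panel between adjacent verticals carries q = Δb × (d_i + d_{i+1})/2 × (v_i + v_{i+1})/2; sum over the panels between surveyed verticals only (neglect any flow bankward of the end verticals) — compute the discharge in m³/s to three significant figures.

4.25 m³/s

Panel 1-2: Δb = 5.6 m, d̄ = (0.00+0.88)/2 = 0.44, v̄ = (0.00+0.73)/2 = 0.365 → q = 5.6×0.44×0.365 = 0.8994 m³/s
Panel 2-3: Δb = 3.3 m, d̄ = (0.88+0.76)/2 = 0.82, v̄ = (0.73+0.59)/2 = 0.66 → q = 3.3×0.82×0.66 = 1.786 m³/s
Panel 3-4: Δb = 1.6 m, d̄ = (0.76+0.82)/2 = 0.79, v̄ = (0.59+0.66)/2 = 0.625 → q = 1.6×0.79×0.625 = 0.7900 m³/s
Panel 4-5: Δb = 5.7 m, d̄ = (0.82+0.00)/2 = 0.41, v̄ = (0.66+0.00)/2 = 0.33 → q = 5.7×0.41×0.33 = 0.7712 m³/s
Q = Σ q = 4.247 m³/s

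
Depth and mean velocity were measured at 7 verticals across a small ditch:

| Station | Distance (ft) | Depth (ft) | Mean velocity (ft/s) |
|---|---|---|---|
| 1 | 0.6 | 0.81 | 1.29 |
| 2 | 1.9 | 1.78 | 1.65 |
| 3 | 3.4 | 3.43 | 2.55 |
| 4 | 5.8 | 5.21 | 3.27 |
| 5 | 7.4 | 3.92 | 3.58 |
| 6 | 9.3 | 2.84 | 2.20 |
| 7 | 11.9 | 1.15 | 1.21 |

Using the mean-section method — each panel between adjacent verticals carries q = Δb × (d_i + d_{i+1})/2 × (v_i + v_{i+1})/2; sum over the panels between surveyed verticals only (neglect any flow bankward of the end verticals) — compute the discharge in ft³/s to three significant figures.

93.3 ft³/s

Panel 1-2: Δb = 1.3 ft, d̄ = (0.81+1.78)/2 = 1.295, v̄ = (1.29+1.65)/2 = 1.47 → q = 1.3×1.295×1.47 = 2.475 ft³/s
Panel 2-3: Δb = 1.5 ft, d̄ = (1.78+3.43)/2 = 2.605, v̄ = (1.65+2.55)/2 = 2.1 → q = 1.5×2.605×2.1 = 8.206 ft³/s
Panel 3-4: Δb = 2.4 ft, d̄ = (3.43+5.21)/2 = 4.32, v̄ = (2.55+3.27)/2 = 2.91 → q = 2.4×4.32×2.91 = 30.17 ft³/s
Panel 4-5: Δb = 1.6 ft, d̄ = (5.21+3.92)/2 = 4.565, v̄ = (3.27+3.58)/2 = 3.425 → q = 1.6×4.565×3.425 = 25.02 ft³/s
Panel 5-6: Δb = 1.9 ft, d̄ = (3.92+2.84)/2 = 3.38, v̄ = (3.58+2.20)/2 = 2.89 → q = 1.9×3.38×2.89 = 18.56 ft³/s
Panel 6-7: Δb = 2.6 ft, d̄ = (2.84+1.15)/2 = 1.995, v̄ = (2.20+1.21)/2 = 1.705 → q = 2.6×1.995×1.705 = 8.844 ft³/s
Q = Σ q = 93.27 ft³/s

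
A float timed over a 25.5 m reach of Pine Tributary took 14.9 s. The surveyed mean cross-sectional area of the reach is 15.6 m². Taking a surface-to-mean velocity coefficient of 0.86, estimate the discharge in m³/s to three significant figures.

23.0 m³/s

v_surface = L / t̄ = 25.5 / 14.9 = 1.711 m/s
v_mean = 0.86 × 1.711 = 1.472 m/s
Q = A × v_mean = 15.6 × 1.472 = 22.96 m³/s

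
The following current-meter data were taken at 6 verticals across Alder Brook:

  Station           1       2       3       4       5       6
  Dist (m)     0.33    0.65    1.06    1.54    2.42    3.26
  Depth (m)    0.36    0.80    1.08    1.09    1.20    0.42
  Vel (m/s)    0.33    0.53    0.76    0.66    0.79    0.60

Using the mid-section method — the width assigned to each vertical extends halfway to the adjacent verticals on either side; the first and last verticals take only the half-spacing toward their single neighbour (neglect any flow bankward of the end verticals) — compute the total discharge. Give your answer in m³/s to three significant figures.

w_1 = (0.65 − 0.33)/2 = 0.16 m; q_1 = 0.33 × 0.36 × 0.16 = 0.01901 m³/s
w_2 = (1.06 − 0.33)/2 = 0.365 m; q_2 = 0.53 × 0.80 × 0.365 = 0.1548 m³/s
w_3 = (1.54 − 0.65)/2 = 0.445 m; q_3 = 0.76 × 1.08 × 0.445 = 0.3653 m³/s
w_4 = (2.42 − 1.06)/2 = 0.68 m; q_4 = 0.66 × 1.09 × 0.68 = 0.4892 m³/s
w_5 = (3.26 − 1.54)/2 = 0.86 m; q_5 = 0.79 × 1.20 × 0.86 = 0.8153 m³/s
w_6 = (3.26 − 2.42)/2 = 0.42 m; q_6 = 0.60 × 0.42 × 0.42 = 0.1058 m³/s
Q = Σ qᵢ = 1.949 m³/s

1.95 m³/s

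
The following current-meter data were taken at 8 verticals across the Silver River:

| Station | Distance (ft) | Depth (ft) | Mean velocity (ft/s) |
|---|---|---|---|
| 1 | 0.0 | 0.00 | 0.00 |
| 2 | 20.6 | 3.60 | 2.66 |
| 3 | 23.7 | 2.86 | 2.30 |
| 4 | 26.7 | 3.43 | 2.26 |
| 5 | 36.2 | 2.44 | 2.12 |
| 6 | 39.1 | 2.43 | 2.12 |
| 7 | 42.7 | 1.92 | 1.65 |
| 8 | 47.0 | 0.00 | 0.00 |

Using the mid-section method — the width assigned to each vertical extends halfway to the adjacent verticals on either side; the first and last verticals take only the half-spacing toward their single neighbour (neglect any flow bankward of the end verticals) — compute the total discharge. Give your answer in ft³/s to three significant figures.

243 ft³/s

w_2 = (23.7 − 0.0)/2 = 11.85 ft; q_2 = 2.66 × 3.60 × 11.85 = 113.5 ft³/s
w_3 = (26.7 − 20.6)/2 = 3.05 ft; q_3 = 2.30 × 2.86 × 3.05 = 20.06 ft³/s
w_4 = (36.2 − 23.7)/2 = 6.25 ft; q_4 = 2.26 × 3.43 × 6.25 = 48.45 ft³/s
w_5 = (39.1 − 26.7)/2 = 6.2 ft; q_5 = 2.12 × 2.44 × 6.2 = 32.07 ft³/s
w_6 = (42.7 − 36.2)/2 = 3.25 ft; q_6 = 2.12 × 2.43 × 3.25 = 16.74 ft³/s
w_7 = (47.0 − 39.1)/2 = 3.95 ft; q_7 = 1.65 × 1.92 × 3.95 = 12.51 ft³/s
Stations 1, 8 contribute zero (depth or velocity is 0).
Q = Σ qᵢ = 243.3 ft³/s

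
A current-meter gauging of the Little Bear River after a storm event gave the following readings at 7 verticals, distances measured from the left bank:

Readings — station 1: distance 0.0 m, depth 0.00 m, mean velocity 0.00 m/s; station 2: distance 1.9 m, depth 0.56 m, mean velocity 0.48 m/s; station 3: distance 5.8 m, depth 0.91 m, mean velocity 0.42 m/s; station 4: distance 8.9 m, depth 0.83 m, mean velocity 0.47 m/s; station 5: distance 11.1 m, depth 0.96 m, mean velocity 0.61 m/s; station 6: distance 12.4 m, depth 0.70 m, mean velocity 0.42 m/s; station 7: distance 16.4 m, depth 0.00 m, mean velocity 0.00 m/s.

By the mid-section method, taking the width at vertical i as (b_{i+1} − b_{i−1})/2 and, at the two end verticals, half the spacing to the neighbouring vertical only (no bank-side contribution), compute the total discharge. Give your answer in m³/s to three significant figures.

4.95 m³/s

w_2 = (5.8 − 0.0)/2 = 2.9 m; q_2 = 0.48 × 0.56 × 2.9 = 0.7795 m³/s
w_3 = (8.9 − 1.9)/2 = 3.5 m; q_3 = 0.42 × 0.91 × 3.5 = 1.338 m³/s
w_4 = (11.1 − 5.8)/2 = 2.65 m; q_4 = 0.47 × 0.83 × 2.65 = 1.034 m³/s
w_5 = (12.4 − 8.9)/2 = 1.75 m; q_5 = 0.61 × 0.96 × 1.75 = 1.025 m³/s
w_6 = (16.4 − 11.1)/2 = 2.65 m; q_6 = 0.42 × 0.70 × 2.65 = 0.7791 m³/s
Stations 1, 7 contribute zero (depth or velocity is 0).
Q = Σ qᵢ = 4.955 m³/s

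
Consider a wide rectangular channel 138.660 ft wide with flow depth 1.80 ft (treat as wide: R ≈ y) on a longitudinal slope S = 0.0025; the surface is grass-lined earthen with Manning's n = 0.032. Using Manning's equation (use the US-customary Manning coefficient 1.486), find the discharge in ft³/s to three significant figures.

A = b·y = 138.660 × 1.80 = 249.6 ft²
Wide channel: R ≈ y = 1.80 ft
Q = (1.486/n)·A·R^(2/3)·S^(1/2) = (1.486/0.032) × 249.6 × 1.800^(2/3) × 0.0025^(1/2) = 857.5 ft³/s

858 ft³/s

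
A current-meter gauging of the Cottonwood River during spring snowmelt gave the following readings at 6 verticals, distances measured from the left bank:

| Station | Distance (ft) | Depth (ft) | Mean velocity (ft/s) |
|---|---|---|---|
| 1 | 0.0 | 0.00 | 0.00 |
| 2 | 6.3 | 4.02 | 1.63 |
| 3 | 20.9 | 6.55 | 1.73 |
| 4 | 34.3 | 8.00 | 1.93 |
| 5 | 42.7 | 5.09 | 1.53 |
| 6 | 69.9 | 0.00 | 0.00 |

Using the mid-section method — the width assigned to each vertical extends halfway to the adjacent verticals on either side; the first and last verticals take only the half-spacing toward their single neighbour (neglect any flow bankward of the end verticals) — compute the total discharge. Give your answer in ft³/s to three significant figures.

534 ft³/s

w_2 = (20.9 − 0.0)/2 = 10.45 ft; q_2 = 1.63 × 4.02 × 10.45 = 68.47 ft³/s
w_3 = (34.3 − 6.3)/2 = 14 ft; q_3 = 1.73 × 6.55 × 14 = 158.6 ft³/s
w_4 = (42.7 − 20.9)/2 = 10.9 ft; q_4 = 1.93 × 8.00 × 10.9 = 168.3 ft³/s
w_5 = (69.9 − 34.3)/2 = 17.8 ft; q_5 = 1.53 × 5.09 × 17.8 = 138.6 ft³/s
Stations 1, 6 contribute zero (depth or velocity is 0).
Q = Σ qᵢ = 534.0 ft³/s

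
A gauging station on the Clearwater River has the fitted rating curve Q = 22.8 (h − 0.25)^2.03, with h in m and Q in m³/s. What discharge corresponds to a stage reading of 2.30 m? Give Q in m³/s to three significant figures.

97.9 m³/s

Q = 22.8 × (2.30 − 0.25)^2.03 = 22.8 × 2.05^2.03 = 97.90 m³/s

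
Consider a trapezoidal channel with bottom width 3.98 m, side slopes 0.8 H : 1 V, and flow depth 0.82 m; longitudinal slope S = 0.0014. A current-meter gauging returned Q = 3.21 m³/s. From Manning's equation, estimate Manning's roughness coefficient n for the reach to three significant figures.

0.0324

A = (b + z·y)·y = (3.98 + 0.8×0.82)×0.82 = 3.802 m²
P = b + 2y√(1+z²) = 3.98 + 2×0.82×√(1+0.8²) = 6.080 m
R = A/P = 3.802/6.080 = 0.6252 m
n = (1/Q)·A·R^(2/3)·S^(1/2) = (1/3.21) × 3.802 × 0.7312 × 0.03742 = 0.03240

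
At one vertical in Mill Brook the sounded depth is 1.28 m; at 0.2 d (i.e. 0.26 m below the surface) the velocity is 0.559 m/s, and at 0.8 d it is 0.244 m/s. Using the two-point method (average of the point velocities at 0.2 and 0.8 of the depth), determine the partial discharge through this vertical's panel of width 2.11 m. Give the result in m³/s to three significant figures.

v̄ = (0.559 + 0.244) / 2 = 0.4015 m/s
q = v̄ × d × w = 0.4015 × 1.28 × 2.11 = 1.084 m³/s

1.08 m³/s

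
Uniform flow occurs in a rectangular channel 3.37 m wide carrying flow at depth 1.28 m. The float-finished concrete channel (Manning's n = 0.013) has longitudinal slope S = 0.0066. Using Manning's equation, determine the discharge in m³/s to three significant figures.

21.8 m³/s

A = b·y = 3.37 × 1.28 = 4.314 m²
P = b + 2y = 3.37 + 2×1.28 = 5.930 m
R = A/P = 4.314/5.930 = 0.7274 m
Q = (1/n)·A·R^(2/3)·S^(1/2) = (1/0.013) × 4.314 × 0.7274^(2/3) × 0.0066^(1/2) = 21.80 m³/s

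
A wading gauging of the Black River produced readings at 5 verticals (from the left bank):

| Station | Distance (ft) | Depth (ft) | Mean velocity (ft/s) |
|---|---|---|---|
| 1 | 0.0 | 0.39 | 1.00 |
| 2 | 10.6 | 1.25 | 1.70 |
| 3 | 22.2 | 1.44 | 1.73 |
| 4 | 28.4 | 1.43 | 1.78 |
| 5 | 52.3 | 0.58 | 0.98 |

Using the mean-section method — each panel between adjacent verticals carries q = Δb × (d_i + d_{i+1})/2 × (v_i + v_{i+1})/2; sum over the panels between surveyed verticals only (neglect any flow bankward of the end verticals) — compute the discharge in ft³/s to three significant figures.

87.3 ft³/s

Panel 1-2: Δb = 10.6 ft, d̄ = (0.39+1.25)/2 = 0.82, v̄ = (1.00+1.70)/2 = 1.35 → q = 10.6×0.82×1.35 = 11.73 ft³/s
Panel 2-3: Δb = 11.6 ft, d̄ = (1.25+1.44)/2 = 1.345, v̄ = (1.70+1.73)/2 = 1.715 → q = 11.6×1.345×1.715 = 26.76 ft³/s
Panel 3-4: Δb = 6.2 ft, d̄ = (1.44+1.43)/2 = 1.435, v̄ = (1.73+1.78)/2 = 1.755 → q = 6.2×1.435×1.755 = 15.61 ft³/s
Panel 4-5: Δb = 23.9 ft, d̄ = (1.43+0.58)/2 = 1.005, v̄ = (1.78+0.98)/2 = 1.38 → q = 23.9×1.005×1.38 = 33.15 ft³/s
Q = Σ q = 87.25 ft³/s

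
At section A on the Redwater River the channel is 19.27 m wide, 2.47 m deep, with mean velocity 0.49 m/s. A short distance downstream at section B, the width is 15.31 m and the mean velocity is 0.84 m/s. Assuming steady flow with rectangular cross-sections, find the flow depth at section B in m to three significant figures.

1.81 m

Q = A₁V₁ = (19.27×2.47) × 0.49 = 23.32 m³/s
d₂ = Q/(b₂ V₂) = 23.32/(15.31×0.84) = 1.814 m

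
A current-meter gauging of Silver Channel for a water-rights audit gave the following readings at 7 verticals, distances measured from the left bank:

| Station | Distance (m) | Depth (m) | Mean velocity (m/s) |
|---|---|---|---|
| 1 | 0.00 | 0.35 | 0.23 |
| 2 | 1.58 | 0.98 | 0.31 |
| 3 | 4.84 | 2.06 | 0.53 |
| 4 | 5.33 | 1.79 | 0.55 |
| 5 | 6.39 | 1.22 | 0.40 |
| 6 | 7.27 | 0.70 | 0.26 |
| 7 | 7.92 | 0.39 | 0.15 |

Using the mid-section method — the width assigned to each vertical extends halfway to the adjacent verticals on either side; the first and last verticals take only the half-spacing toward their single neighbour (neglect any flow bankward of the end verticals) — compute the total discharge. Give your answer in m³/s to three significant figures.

w_1 = (1.58 − 0.00)/2 = 0.79 m; q_1 = 0.23 × 0.35 × 0.79 = 0.06360 m³/s
w_2 = (4.84 − 0.00)/2 = 2.42 m; q_2 = 0.31 × 0.98 × 2.42 = 0.7352 m³/s
w_3 = (5.33 − 1.58)/2 = 1.875 m; q_3 = 0.53 × 2.06 × 1.875 = 2.047 m³/s
w_4 = (6.39 − 4.84)/2 = 0.775 m; q_4 = 0.55 × 1.79 × 0.775 = 0.7630 m³/s
w_5 = (7.27 − 5.33)/2 = 0.97 m; q_5 = 0.40 × 1.22 × 0.97 = 0.4734 m³/s
w_6 = (7.92 − 6.39)/2 = 0.765 m; q_6 = 0.26 × 0.70 × 0.765 = 0.1392 m³/s
w_7 = (7.92 − 7.27)/2 = 0.325 m; q_7 = 0.15 × 0.39 × 0.325 = 0.01901 m³/s
Q = Σ qᵢ = 4.241 m³/s

4.24 m³/s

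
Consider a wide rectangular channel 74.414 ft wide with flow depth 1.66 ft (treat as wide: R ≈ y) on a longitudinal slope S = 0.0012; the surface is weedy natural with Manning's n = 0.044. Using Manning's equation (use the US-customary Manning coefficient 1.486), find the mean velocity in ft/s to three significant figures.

1.64 ft/s

A = b·y = 74.414 × 1.66 = 123.5 ft²
Wide channel: R ≈ y = 1.66 ft
Q = (1.486/n)·A·R^(2/3)·S^(1/2) = (1.486/0.044) × 123.5 × 1.660^(2/3) × 0.0012^(1/2) = 202.6 ft³/s
V = Q/A = 202.6/123.5 = 1.640 ft/s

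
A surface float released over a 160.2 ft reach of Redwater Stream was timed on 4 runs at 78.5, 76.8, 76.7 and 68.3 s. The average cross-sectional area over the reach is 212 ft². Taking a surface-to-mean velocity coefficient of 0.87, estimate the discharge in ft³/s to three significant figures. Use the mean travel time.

t̄ = (78.5 + 76.8 + 76.7 + 68.3) / 4 = 75.075 s
v_surface = L / t̄ = 160.2 / 75.075 = 2.134 ft/s
v_mean = 0.87 × 2.134 = 1.856 ft/s
Q = A × v_mean = 212 × 1.856 = 393.6 ft³/s

394 ft³/s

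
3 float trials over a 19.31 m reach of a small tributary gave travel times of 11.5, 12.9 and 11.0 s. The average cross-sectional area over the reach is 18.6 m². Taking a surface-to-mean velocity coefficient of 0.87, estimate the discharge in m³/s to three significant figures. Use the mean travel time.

t̄ = (11.5 + 12.9 + 11.0) / 3 = 11.8 s
v_surface = L / t̄ = 19.31 / 11.8 = 1.636 m/s
v_mean = 0.87 × 1.636 = 1.424 m/s
Q = A × v_mean = 18.6 × 1.424 = 26.48 m³/s

26.5 m³/s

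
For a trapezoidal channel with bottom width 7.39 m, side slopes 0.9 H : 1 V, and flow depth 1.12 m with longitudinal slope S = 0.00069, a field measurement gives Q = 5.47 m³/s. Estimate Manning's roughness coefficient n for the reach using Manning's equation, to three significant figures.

0.0422

A = (b + z·y)·y = (7.39 + 0.9×1.12)×1.12 = 9.406 m²
P = b + 2y√(1+z²) = 7.39 + 2×1.12×√(1+0.9²) = 10.40 m
R = A/P = 9.406/10.40 = 0.9041 m
n = (1/Q)·A·R^(2/3)·S^(1/2) = (1/5.47) × 9.406 × 0.9350 × 0.02627 = 0.04223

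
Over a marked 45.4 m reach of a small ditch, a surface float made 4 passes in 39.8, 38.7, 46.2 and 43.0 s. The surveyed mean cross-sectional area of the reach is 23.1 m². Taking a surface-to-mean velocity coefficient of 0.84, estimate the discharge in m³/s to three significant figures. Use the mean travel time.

21.0 m³/s

t̄ = (39.8 + 38.7 + 46.2 + 43.0) / 4 = 41.925 s
v_surface = L / t̄ = 45.4 / 41.925 = 1.083 m/s
v_mean = 0.84 × 1.083 = 0.9096 m/s
Q = A × v_mean = 23.1 × 0.9096 = 21.01 m³/s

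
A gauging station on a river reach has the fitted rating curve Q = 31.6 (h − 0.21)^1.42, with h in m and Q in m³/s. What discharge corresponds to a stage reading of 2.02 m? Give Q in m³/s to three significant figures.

73.4 m³/s

Q = 31.6 × (2.02 − 0.21)^1.42 = 31.6 × 1.81^1.42 = 73.38 m³/s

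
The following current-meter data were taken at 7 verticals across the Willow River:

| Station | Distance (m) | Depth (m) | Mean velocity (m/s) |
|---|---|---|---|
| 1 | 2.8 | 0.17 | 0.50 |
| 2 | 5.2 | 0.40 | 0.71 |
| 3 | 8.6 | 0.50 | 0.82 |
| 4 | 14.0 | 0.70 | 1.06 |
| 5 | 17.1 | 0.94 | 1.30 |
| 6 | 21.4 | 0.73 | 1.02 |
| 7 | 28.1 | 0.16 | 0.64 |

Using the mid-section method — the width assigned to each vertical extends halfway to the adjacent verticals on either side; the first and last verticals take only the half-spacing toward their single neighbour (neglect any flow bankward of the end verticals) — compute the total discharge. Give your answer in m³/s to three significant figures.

14.8 m³/s

w_1 = (5.2 − 2.8)/2 = 1.2 m; q_1 = 0.50 × 0.17 × 1.2 = 0.1020 m³/s
w_2 = (8.6 − 2.8)/2 = 2.9 m; q_2 = 0.71 × 0.40 × 2.9 = 0.8236 m³/s
w_3 = (14.0 − 5.2)/2 = 4.4 m; q_3 = 0.82 × 0.50 × 4.4 = 1.804 m³/s
w_4 = (17.1 − 8.6)/2 = 4.25 m; q_4 = 1.06 × 0.70 × 4.25 = 3.154 m³/s
w_5 = (21.4 − 14.0)/2 = 3.7 m; q_5 = 1.30 × 0.94 × 3.7 = 4.521 m³/s
w_6 = (28.1 − 17.1)/2 = 5.5 m; q_6 = 1.02 × 0.73 × 5.5 = 4.095 m³/s
w_7 = (28.1 − 21.4)/2 = 3.35 m; q_7 = 0.64 × 0.16 × 3.35 = 0.3430 m³/s
Q = Σ qᵢ = 14.84 m³/s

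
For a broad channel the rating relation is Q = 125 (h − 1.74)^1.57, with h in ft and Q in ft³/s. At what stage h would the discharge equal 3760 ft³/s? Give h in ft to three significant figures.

10.5 ft

h − h₀ = (Q/C)^(1/b) = (3760/125)^(1/1.57) = 8.741 ft
h = 1.74 + 8.741 = 10.48 ft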